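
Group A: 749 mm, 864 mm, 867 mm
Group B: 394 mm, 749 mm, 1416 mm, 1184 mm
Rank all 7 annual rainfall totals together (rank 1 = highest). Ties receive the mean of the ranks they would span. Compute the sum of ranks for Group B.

15.5

Sorted (descending): 1416, 1184, 867, 864, 749, 749, 394
The 2 values of 749 occupy positions 5–6 → average rank (5+6)/2 = 5.5.
Group B values → pooled ranks: 394→7, 749→5.5, 1416→1, 1184→2
Rank sum = 7 + 5.5 + 1 + 2 = 15.5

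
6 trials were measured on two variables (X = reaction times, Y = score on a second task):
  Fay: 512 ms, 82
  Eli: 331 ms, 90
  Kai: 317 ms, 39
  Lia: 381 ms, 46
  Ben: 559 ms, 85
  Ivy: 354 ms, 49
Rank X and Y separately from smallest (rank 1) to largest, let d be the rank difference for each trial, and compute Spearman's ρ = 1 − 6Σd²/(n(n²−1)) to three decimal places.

Ranks of variable 1: 5, 2, 1, 4, 6, 3
Ranks of variable 2: 4, 6, 1, 2, 5, 3
d = r₁ − r₂: 1, -4, 0, 2, 1, 0
d²: 1, 16, 0, 4, 1, 0; Σd² = 22
ρ = 1 − 6·22/(6·35) = 1 − 132/210 = 0.371

0.371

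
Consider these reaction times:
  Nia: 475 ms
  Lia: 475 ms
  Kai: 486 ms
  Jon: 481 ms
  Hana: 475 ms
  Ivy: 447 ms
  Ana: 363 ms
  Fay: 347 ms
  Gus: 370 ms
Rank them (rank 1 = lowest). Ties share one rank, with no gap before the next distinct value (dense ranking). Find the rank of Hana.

5

Sorted (ascending): 347, 363, 370, 447, 475, 475, 475, 481, 486
The 3 values of 475 share dense rank 5.
Remaining distinct values take the next consecutive integers.
Hana has value 475 ms → rank 5.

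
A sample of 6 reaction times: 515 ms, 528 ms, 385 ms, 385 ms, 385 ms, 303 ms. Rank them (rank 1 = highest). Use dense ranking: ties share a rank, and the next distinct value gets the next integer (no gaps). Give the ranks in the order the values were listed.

2, 1, 3, 3, 3, 4

Sorted (descending): 528, 515, 385, 385, 385, 303
The 3 values of 385 share dense rank 3.
Remaining distinct values take the next consecutive integers.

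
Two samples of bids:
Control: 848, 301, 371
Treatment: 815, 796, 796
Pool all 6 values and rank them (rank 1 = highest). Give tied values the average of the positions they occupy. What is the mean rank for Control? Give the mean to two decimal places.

4.00

Sorted (descending): 848, 815, 796, 796, 371, 301
The 2 values of 796 occupy positions 3–4 → average rank (3+4)/2 = 3.5.
Control values → pooled ranks: 848→1, 301→6, 371→5
Mean rank = (1 + 6 + 5) / 3 = 4.00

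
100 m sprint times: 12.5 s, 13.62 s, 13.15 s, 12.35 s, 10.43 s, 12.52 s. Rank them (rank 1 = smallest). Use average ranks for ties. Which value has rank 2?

12.35

Sorted (ascending): 10.43, 12.35, 12.5, 12.52, 13.15, 13.62
No ties — each value takes its position as its rank.
Rank 2 → value 12.35.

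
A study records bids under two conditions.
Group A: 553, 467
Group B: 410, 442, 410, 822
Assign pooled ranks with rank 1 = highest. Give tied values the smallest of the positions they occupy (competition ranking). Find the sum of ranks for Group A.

Sorted (descending): 822, 553, 467, 442, 410, 410
The 2 values of 410 occupy positions 5–6 → each gets rank 5.
Group A values → pooled ranks: 553→2, 467→3
Rank sum = 2 + 3 = 5

5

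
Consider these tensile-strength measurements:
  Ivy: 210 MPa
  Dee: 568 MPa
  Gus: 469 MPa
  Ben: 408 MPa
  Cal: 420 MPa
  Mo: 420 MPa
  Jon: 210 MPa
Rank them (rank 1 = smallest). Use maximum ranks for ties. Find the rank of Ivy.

2

Sorted (ascending): 210, 210, 408, 420, 420, 469, 568
The 2 values of 210 occupy positions 1–2 → each gets rank 2.
The 2 values of 420 occupy positions 4–5 → each gets rank 5.
Ivy has value 210 MPa → rank 2.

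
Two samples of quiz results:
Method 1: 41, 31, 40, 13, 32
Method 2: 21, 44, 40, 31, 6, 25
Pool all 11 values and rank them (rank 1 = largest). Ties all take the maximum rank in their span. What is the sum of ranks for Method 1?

28

Sorted (descending): 44, 41, 40, 40, 32, 31, 31, 25, 21, 13, 6
The 2 values of 40 occupy positions 3–4 → each gets rank 4.
The 2 values of 31 occupy positions 6–7 → each gets rank 7.
Method 1 values → pooled ranks: 41→2, 31→7, 40→4, 13→10, 32→5
Rank sum = 2 + 7 + 4 + 10 + 5 = 28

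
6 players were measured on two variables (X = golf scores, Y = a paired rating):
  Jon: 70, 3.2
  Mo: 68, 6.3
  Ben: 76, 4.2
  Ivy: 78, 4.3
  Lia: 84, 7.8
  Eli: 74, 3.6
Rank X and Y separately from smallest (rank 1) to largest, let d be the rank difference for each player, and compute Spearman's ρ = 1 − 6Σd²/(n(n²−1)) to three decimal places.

0.429

Ranks of variable 1: 2, 1, 4, 5, 6, 3
Ranks of variable 2: 1, 5, 3, 4, 6, 2
d = r₁ − r₂: 1, -4, 1, 1, 0, 1
d²: 1, 16, 1, 1, 0, 1; Σd² = 20
ρ = 1 − 6·20/(6·35) = 1 − 120/210 = 0.429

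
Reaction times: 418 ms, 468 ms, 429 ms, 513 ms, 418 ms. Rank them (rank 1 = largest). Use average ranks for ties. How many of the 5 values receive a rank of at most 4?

Sorted (descending): 513, 468, 429, 418, 418
The 2 values of 418 occupy positions 4–5 → average rank (4+5)/2 = 4.5.
Ranks ≤ 4: {1, 2, 3} → 3 values.

3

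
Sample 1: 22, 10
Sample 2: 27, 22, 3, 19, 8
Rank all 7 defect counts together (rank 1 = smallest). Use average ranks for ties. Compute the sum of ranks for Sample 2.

Sorted (ascending): 3, 8, 10, 19, 22, 22, 27
The 2 values of 22 occupy positions 5–6 → average rank (5+6)/2 = 5.5.
Sample 2 values → pooled ranks: 27→7, 22→5.5, 3→1, 19→4, 8→2
Rank sum = 7 + 5.5 + 1 + 4 + 2 = 19.5

19.5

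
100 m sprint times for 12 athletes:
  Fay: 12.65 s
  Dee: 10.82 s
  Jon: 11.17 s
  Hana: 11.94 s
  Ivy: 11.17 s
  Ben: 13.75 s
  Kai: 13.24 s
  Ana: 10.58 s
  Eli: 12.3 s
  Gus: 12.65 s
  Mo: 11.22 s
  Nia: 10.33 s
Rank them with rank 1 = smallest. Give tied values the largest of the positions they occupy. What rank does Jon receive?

Sorted (ascending): 10.33, 10.58, 10.82, 11.17, 11.17, 11.22, 11.94, 12.3, 12.65, 12.65, 13.24, 13.75
The 2 values of 11.17 occupy positions 4–5 → each gets rank 5.
The 2 values of 12.65 occupy positions 9–10 → each gets rank 10.
Jon has value 11.17 s → rank 5.

5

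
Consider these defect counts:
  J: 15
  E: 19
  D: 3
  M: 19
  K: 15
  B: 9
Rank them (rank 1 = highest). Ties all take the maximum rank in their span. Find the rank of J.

4

Sorted (descending): 19, 19, 15, 15, 9, 3
The 2 values of 19 occupy positions 1–2 → each gets rank 2.
The 2 values of 15 occupy positions 3–4 → each gets rank 4.
J has value 15 → rank 4.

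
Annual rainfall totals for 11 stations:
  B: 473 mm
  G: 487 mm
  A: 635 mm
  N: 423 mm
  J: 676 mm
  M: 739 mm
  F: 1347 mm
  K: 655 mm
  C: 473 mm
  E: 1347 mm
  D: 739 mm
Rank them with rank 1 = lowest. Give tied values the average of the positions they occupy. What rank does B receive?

Sorted (ascending): 423, 473, 473, 487, 635, 655, 676, 739, 739, 1347, 1347
The 2 values of 473 occupy positions 2–3 → average rank (2+3)/2 = 2.5.
The 2 values of 739 occupy positions 8–9 → average rank (8+9)/2 = 8.5.
The 2 values of 1347 occupy positions 10–11 → average rank (10+11)/2 = 10.5.
B has value 473 mm → rank 2.5.

2.5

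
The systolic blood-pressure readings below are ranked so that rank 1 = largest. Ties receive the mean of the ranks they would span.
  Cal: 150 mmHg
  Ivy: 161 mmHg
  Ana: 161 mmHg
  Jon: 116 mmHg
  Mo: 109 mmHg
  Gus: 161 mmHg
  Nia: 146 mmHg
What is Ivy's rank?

Sorted (descending): 161, 161, 161, 150, 146, 116, 109
The 3 values of 161 occupy positions 1–3 → average rank 2.
Ivy has value 161 mmHg → rank 2.

2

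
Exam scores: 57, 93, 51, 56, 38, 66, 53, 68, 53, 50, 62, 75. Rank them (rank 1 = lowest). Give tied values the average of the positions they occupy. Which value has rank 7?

Sorted (ascending): 38, 50, 51, 53, 53, 56, 57, 62, 66, 68, 75, 93
The 2 values of 53 occupy positions 4–5 → average rank (4+5)/2 = 4.5.
Rank 7 → value 57.

57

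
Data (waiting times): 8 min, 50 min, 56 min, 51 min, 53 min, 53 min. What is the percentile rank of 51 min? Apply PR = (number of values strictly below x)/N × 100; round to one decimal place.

N = 6.
Strictly below 51: 2. Equal to 51: 1.
PR = 2/6 × 100 = 33.3

33.3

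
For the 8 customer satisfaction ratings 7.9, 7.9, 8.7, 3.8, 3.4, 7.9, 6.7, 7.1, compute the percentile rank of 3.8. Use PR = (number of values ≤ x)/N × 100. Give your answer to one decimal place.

25.0

N = 8.
Strictly below 3.8: 1. Equal to 3.8: 1.
PR = 2/8 × 100 = 25.0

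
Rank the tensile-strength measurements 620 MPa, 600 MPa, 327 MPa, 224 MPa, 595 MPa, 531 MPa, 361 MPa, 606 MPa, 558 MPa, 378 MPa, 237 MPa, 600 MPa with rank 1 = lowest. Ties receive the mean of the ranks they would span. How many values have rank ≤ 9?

Sorted (ascending): 224, 237, 327, 361, 378, 531, 558, 595, 600, 600, 606, 620
The 2 values of 600 occupy positions 9–10 → average rank (9+10)/2 = 9.5.
Ranks ≤ 9: {1, 2, 3, 4, 5, 6, 7, 8} → 8 values.

8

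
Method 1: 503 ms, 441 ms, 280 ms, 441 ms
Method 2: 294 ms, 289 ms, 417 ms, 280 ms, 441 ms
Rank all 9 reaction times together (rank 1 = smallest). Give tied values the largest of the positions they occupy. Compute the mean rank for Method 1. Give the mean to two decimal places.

Sorted (ascending): 280, 280, 289, 294, 417, 441, 441, 441, 503
The 2 values of 280 occupy positions 1–2 → each gets rank 2.
The 3 values of 441 occupy positions 6–8 → each gets rank 8.
Method 1 values → pooled ranks: 503→9, 441→8, 280→2, 441→8
Mean rank = (9 + 8 + 2 + 8) / 4 = 6.75

6.75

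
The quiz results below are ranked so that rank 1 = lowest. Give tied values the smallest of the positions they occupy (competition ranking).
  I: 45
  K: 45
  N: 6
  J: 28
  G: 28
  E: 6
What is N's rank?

1

Sorted (ascending): 6, 6, 28, 28, 45, 45
The 2 values of 6 occupy positions 1–2 → each gets rank 1.
The 2 values of 28 occupy positions 3–4 → each gets rank 3.
The 2 values of 45 occupy positions 5–6 → each gets rank 5.
N has value 6 → rank 1.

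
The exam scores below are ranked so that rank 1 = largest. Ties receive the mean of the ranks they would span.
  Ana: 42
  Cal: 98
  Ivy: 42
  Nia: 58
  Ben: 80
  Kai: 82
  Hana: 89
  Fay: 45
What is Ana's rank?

7.5

Sorted (descending): 98, 89, 82, 80, 58, 45, 42, 42
The 2 values of 42 occupy positions 7–8 → average rank (7+8)/2 = 7.5.
Ana has value 42 → rank 7.5.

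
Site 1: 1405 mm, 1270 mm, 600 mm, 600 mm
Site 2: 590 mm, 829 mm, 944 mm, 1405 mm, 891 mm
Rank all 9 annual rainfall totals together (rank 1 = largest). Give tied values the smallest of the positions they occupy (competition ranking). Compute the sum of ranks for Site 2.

25

Sorted (descending): 1405, 1405, 1270, 944, 891, 829, 600, 600, 590
The 2 values of 1405 occupy positions 1–2 → each gets rank 1.
The 2 values of 600 occupy positions 7–8 → each gets rank 7.
Site 2 values → pooled ranks: 590→9, 829→6, 944→4, 1405→1, 891→5
Rank sum = 9 + 6 + 4 + 1 + 5 = 25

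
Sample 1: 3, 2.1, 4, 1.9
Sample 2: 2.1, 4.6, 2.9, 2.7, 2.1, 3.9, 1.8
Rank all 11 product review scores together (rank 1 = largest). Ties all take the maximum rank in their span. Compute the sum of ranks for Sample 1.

Sorted (descending): 4.6, 4, 3.9, 3, 2.9, 2.7, 2.1, 2.1, 2.1, 1.9, 1.8
The 3 values of 2.1 occupy positions 7–9 → each gets rank 9.
Sample 1 values → pooled ranks: 3→4, 2.1→9, 4→2, 1.9→10
Rank sum = 4 + 9 + 2 + 10 = 25

25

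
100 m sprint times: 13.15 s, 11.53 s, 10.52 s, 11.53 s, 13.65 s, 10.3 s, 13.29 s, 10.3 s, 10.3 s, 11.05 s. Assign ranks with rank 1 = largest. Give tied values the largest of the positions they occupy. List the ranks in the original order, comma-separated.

Sorted (descending): 13.65, 13.29, 13.15, 11.53, 11.53, 11.05, 10.52, 10.3, 10.3, 10.3
The 2 values of 11.53 occupy positions 4–5 → each gets rank 5.
The 3 values of 10.3 occupy positions 8–10 → each gets rank 10.

3, 5, 7, 5, 1, 10, 2, 10, 10, 6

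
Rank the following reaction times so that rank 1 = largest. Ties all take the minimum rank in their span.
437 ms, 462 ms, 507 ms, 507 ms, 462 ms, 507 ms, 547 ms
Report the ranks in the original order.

Sorted (descending): 547, 507, 507, 507, 462, 462, 437
The 3 values of 507 occupy positions 2–4 → each gets rank 2.
The 2 values of 462 occupy positions 5–6 → each gets rank 5.

7, 5, 2, 2, 5, 2, 1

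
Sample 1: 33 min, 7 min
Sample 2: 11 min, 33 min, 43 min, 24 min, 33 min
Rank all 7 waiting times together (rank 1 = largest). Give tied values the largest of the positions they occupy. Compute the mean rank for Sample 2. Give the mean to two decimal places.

4.00

Sorted (descending): 43, 33, 33, 33, 24, 11, 7
The 3 values of 33 occupy positions 2–4 → each gets rank 4.
Sample 2 values → pooled ranks: 11→6, 33→4, 43→1, 24→5, 33→4
Mean rank = (6 + 4 + 1 + 5 + 4) / 5 = 4.00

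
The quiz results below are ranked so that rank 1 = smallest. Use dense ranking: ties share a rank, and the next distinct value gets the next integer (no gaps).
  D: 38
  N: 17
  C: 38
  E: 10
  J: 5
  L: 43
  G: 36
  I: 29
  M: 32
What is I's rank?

4

Sorted (ascending): 5, 10, 17, 29, 32, 36, 38, 38, 43
The 2 values of 38 share dense rank 7.
Remaining distinct values take the next consecutive integers.
I has value 29 → rank 4.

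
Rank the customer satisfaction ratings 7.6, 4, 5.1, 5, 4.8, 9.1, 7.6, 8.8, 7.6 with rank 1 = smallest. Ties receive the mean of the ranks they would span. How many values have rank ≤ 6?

Sorted (ascending): 4, 4.8, 5, 5.1, 7.6, 7.6, 7.6, 8.8, 9.1
The 3 values of 7.6 occupy positions 5–7 → average rank 6.
Ranks ≤ 6: {1, 2, 3, 4, 6, 6, 6} → 7 values.

7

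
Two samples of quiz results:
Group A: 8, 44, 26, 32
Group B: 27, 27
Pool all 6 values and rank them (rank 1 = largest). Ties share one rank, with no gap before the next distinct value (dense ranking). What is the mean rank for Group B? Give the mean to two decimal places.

3.00

Sorted (descending): 44, 32, 27, 27, 26, 8
The 2 values of 27 share dense rank 3.
Remaining distinct values take the next consecutive integers.
Group B values → pooled ranks: 27→3, 27→3
Mean rank = (3 + 3) / 2 = 3.00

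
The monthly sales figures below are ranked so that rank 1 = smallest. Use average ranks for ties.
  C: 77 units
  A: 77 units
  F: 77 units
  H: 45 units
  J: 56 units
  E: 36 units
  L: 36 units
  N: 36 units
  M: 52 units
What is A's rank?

Sorted (ascending): 36, 36, 36, 45, 52, 56, 77, 77, 77
The 3 values of 36 occupy positions 1–3 → average rank 2.
The 3 values of 77 occupy positions 7–9 → average rank 8.
A has value 77 units → rank 8.

8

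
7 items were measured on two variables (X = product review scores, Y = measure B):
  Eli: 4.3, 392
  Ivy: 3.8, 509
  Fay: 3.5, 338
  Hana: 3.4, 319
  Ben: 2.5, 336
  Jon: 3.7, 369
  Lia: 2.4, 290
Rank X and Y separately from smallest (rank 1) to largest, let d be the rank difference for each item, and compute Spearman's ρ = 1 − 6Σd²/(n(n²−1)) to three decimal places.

0.929

Ranks of variable 1: 7, 6, 4, 3, 2, 5, 1
Ranks of variable 2: 6, 7, 4, 2, 3, 5, 1
d = r₁ − r₂: 1, -1, 0, 1, -1, 0, 0
d²: 1, 1, 0, 1, 1, 0, 0; Σd² = 4
ρ = 1 − 6·4/(7·48) = 1 − 24/336 = 0.929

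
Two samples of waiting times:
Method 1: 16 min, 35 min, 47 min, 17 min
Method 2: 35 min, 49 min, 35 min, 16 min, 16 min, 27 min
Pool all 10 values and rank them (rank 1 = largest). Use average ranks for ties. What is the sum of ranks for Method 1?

Sorted (descending): 49, 47, 35, 35, 35, 27, 17, 16, 16, 16
The 3 values of 35 occupy positions 3–5 → average rank 4.
The 3 values of 16 occupy positions 8–10 → average rank 9.
Method 1 values → pooled ranks: 16→9, 35→4, 47→2, 17→7
Rank sum = 9 + 4 + 2 + 7 = 22

22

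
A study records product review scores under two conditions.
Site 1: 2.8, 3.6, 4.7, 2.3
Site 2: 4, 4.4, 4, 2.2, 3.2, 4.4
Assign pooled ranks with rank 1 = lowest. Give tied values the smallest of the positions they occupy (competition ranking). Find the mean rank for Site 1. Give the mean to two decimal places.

5.00

Sorted (ascending): 2.2, 2.3, 2.8, 3.2, 3.6, 4, 4, 4.4, 4.4, 4.7
The 2 values of 4 occupy positions 6–7 → each gets rank 6.
The 2 values of 4.4 occupy positions 8–9 → each gets rank 8.
Site 1 values → pooled ranks: 2.8→3, 3.6→5, 4.7→10, 2.3→2
Mean rank = (3 + 5 + 10 + 2) / 4 = 5.00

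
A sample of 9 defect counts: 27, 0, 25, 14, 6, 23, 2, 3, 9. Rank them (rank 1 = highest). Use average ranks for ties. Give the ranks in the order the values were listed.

Sorted (descending): 27, 25, 23, 14, 9, 6, 3, 2, 0
No ties — each value takes its position as its rank.

1, 9, 2, 4, 6, 3, 8, 7, 5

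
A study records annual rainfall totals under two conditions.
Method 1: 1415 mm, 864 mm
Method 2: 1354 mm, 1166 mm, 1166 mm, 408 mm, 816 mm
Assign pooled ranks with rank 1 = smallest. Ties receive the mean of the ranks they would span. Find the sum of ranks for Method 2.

18

Sorted (ascending): 408, 816, 864, 1166, 1166, 1354, 1415
The 2 values of 1166 occupy positions 4–5 → average rank (4+5)/2 = 4.5.
Method 2 values → pooled ranks: 1354→6, 1166→4.5, 1166→4.5, 408→1, 816→2
Rank sum = 6 + 4.5 + 4.5 + 1 + 2 = 18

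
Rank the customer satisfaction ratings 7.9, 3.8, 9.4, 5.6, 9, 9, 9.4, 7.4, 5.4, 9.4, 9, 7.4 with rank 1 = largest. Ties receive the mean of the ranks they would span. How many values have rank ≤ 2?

3

Sorted (descending): 9.4, 9.4, 9.4, 9, 9, 9, 7.9, 7.4, 7.4, 5.6, 5.4, 3.8
The 3 values of 9.4 occupy positions 1–3 → average rank 2.
The 3 values of 9 occupy positions 4–6 → average rank 5.
The 2 values of 7.4 occupy positions 8–9 → average rank (8+9)/2 = 8.5.
Ranks ≤ 2: {2, 2, 2} → 3 values.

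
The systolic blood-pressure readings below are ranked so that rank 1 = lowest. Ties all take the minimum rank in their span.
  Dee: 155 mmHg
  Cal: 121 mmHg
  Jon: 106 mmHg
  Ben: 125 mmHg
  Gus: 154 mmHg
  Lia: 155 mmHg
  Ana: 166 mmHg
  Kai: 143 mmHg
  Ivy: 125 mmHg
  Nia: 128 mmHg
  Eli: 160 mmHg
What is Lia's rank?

8

Sorted (ascending): 106, 121, 125, 125, 128, 143, 154, 155, 155, 160, 166
The 2 values of 125 occupy positions 3–4 → each gets rank 3.
The 2 values of 155 occupy positions 8–9 → each gets rank 8.
Lia has value 155 mmHg → rank 8.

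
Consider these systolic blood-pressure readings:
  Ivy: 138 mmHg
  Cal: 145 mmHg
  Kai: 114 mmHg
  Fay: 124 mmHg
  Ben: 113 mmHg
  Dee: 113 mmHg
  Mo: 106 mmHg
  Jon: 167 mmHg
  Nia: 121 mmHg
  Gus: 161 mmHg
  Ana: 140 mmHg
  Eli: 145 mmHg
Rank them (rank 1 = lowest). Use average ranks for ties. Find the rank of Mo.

Sorted (ascending): 106, 113, 113, 114, 121, 124, 138, 140, 145, 145, 161, 167
The 2 values of 113 occupy positions 2–3 → average rank (2+3)/2 = 2.5.
The 2 values of 145 occupy positions 9–10 → average rank (9+10)/2 = 9.5.
Mo has value 106 mmHg → rank 1.

1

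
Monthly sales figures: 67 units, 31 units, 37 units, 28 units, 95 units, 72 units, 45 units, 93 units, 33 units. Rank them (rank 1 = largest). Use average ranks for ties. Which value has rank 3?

Sorted (descending): 95, 93, 72, 67, 45, 37, 33, 31, 28
No ties — each value takes its position as its rank.
Rank 3 → value 72.

72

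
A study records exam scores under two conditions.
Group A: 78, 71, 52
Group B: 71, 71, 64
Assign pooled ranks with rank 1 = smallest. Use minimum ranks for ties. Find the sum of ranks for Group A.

10

Sorted (ascending): 52, 64, 71, 71, 71, 78
The 3 values of 71 occupy positions 3–5 → each gets rank 3.
Group A values → pooled ranks: 78→6, 71→3, 52→1
Rank sum = 6 + 3 + 1 = 10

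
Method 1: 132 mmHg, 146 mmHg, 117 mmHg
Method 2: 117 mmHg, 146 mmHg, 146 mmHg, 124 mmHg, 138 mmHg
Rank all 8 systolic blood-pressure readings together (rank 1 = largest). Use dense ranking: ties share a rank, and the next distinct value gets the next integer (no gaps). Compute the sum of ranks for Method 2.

13

Sorted (descending): 146, 146, 146, 138, 132, 124, 117, 117
The 3 values of 146 share dense rank 1.
The 2 values of 117 share dense rank 5.
Remaining distinct values take the next consecutive integers.
Method 2 values → pooled ranks: 117→5, 146→1, 146→1, 124→4, 138→2
Rank sum = 5 + 1 + 1 + 4 + 2 = 13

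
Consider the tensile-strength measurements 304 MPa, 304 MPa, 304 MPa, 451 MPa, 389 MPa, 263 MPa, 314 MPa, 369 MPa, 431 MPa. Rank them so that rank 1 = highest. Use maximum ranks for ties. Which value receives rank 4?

369

Sorted (descending): 451, 431, 389, 369, 314, 304, 304, 304, 263
The 3 values of 304 occupy positions 6–8 → each gets rank 8.
Rank 4 → value 369.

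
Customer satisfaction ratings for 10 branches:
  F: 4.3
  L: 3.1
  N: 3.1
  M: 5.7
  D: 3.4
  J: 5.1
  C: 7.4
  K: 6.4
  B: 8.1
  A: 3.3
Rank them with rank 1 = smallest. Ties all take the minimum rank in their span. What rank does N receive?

1

Sorted (ascending): 3.1, 3.1, 3.3, 3.4, 4.3, 5.1, 5.7, 6.4, 7.4, 8.1
The 2 values of 3.1 occupy positions 1–2 → each gets rank 1.
N has value 3.1 → rank 1.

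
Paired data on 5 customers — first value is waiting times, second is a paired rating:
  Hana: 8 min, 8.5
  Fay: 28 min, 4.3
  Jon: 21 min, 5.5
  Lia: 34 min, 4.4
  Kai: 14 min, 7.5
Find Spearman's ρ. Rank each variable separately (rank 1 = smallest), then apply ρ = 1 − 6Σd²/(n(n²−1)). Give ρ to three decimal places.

Ranks of variable 1: 1, 4, 3, 5, 2
Ranks of variable 2: 5, 1, 3, 2, 4
d = r₁ − r₂: -4, 3, 0, 3, -2
d²: 16, 9, 0, 9, 4; Σd² = 38
ρ = 1 − 6·38/(5·24) = 1 − 228/120 = -0.900

-0.900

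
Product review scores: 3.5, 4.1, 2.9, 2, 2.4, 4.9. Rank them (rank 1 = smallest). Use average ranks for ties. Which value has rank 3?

Sorted (ascending): 2, 2.4, 2.9, 3.5, 4.1, 4.9
No ties — each value takes its position as its rank.
Rank 3 → value 2.9.

2.9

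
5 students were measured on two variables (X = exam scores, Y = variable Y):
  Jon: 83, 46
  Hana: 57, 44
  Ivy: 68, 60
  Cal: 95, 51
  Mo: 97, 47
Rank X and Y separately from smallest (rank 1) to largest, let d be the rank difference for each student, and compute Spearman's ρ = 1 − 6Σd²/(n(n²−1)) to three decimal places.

Ranks of variable 1: 3, 1, 2, 4, 5
Ranks of variable 2: 2, 1, 5, 4, 3
d = r₁ − r₂: 1, 0, -3, 0, 2
d²: 1, 0, 9, 0, 4; Σd² = 14
ρ = 1 − 6·14/(5·24) = 1 − 84/120 = 0.300

0.300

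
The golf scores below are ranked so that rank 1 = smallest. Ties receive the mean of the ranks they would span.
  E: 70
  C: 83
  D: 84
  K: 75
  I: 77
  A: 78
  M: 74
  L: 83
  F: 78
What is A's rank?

Sorted (ascending): 70, 74, 75, 77, 78, 78, 83, 83, 84
The 2 values of 78 occupy positions 5–6 → average rank (5+6)/2 = 5.5.
The 2 values of 83 occupy positions 7–8 → average rank (7+8)/2 = 7.5.
A has value 78 → rank 5.5.

5.5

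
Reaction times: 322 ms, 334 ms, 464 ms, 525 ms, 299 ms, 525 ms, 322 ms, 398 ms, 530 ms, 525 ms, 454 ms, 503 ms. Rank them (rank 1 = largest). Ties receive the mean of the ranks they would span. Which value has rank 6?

464

Sorted (descending): 530, 525, 525, 525, 503, 464, 454, 398, 334, 322, 322, 299
The 3 values of 525 occupy positions 2–4 → average rank 3.
The 2 values of 322 occupy positions 10–11 → average rank (10+11)/2 = 10.5.
Rank 6 → value 464.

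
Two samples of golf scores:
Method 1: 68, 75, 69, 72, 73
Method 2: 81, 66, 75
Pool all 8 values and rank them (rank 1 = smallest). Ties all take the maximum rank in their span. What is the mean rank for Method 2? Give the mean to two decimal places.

5.33

Sorted (ascending): 66, 68, 69, 72, 73, 75, 75, 81
The 2 values of 75 occupy positions 6–7 → each gets rank 7.
Method 2 values → pooled ranks: 81→8, 66→1, 75→7
Mean rank = (8 + 1 + 7) / 3 = 5.33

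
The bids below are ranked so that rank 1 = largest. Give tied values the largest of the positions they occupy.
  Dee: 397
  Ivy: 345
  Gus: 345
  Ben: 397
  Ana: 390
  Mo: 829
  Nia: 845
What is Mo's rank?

Sorted (descending): 845, 829, 397, 397, 390, 345, 345
The 2 values of 397 occupy positions 3–4 → each gets rank 4.
The 2 values of 345 occupy positions 6–7 → each gets rank 7.
Mo has value 829 → rank 2.

2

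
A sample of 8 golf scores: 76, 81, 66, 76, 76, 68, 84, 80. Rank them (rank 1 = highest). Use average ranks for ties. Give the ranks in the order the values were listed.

5, 2, 8, 5, 5, 7, 1, 3

Sorted (descending): 84, 81, 80, 76, 76, 76, 68, 66
The 3 values of 76 occupy positions 4–6 → average rank 5.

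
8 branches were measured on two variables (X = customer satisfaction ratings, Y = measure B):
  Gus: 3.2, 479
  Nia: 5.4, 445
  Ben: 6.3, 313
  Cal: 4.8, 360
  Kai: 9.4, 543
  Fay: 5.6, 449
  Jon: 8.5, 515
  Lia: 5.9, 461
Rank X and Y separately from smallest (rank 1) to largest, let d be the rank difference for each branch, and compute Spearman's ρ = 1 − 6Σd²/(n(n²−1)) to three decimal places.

Ranks of variable 1: 1, 3, 6, 2, 8, 4, 7, 5
Ranks of variable 2: 6, 3, 1, 2, 8, 4, 7, 5
d = r₁ − r₂: -5, 0, 5, 0, 0, 0, 0, 0
d²: 25, 0, 25, 0, 0, 0, 0, 0; Σd² = 50
ρ = 1 − 6·50/(8·63) = 1 − 300/504 = 0.405

0.405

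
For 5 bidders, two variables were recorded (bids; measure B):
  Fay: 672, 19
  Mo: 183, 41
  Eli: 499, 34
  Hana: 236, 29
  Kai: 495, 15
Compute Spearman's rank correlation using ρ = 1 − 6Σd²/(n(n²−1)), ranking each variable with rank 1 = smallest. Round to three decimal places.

Ranks of variable 1: 5, 1, 4, 2, 3
Ranks of variable 2: 2, 5, 4, 3, 1
d = r₁ − r₂: 3, -4, 0, -1, 2
d²: 9, 16, 0, 1, 4; Σd² = 30
ρ = 1 − 6·30/(5·24) = 1 − 180/120 = -0.500

-0.500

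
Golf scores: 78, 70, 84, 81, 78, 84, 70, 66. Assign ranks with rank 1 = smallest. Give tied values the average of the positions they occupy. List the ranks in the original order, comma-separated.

Sorted (ascending): 66, 70, 70, 78, 78, 81, 84, 84
The 2 values of 70 occupy positions 2–3 → average rank (2+3)/2 = 2.5.
The 2 values of 78 occupy positions 4–5 → average rank (4+5)/2 = 4.5.
The 2 values of 84 occupy positions 7–8 → average rank (7+8)/2 = 7.5.

4.5, 2.5, 7.5, 6, 4.5, 7.5, 2.5, 1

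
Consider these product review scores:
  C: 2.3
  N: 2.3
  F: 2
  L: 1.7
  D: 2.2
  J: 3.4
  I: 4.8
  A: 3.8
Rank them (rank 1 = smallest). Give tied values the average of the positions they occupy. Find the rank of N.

4.5

Sorted (ascending): 1.7, 2, 2.2, 2.3, 2.3, 3.4, 3.8, 4.8
The 2 values of 2.3 occupy positions 4–5 → average rank (4+5)/2 = 4.5.
N has value 2.3 → rank 4.5.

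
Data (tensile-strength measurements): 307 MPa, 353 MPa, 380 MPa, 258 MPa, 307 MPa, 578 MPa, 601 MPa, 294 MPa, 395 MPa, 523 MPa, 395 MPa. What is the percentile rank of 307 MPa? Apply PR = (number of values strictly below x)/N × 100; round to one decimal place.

18.2

N = 11.
Strictly below 307: 2. Equal to 307: 2.
PR = 2/11 × 100 = 18.2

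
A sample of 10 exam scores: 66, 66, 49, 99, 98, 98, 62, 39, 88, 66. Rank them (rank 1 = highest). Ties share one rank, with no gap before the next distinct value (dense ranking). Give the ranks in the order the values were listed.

4, 4, 6, 1, 2, 2, 5, 7, 3, 4

Sorted (descending): 99, 98, 98, 88, 66, 66, 66, 62, 49, 39
The 2 values of 98 share dense rank 2.
The 3 values of 66 share dense rank 4.
Remaining distinct values take the next consecutive integers.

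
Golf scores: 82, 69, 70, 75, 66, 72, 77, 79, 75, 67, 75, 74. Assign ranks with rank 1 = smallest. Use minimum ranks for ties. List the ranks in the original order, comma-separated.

Sorted (ascending): 66, 67, 69, 70, 72, 74, 75, 75, 75, 77, 79, 82
The 3 values of 75 occupy positions 7–9 → each gets rank 7.

12, 3, 4, 7, 1, 5, 10, 11, 7, 2, 7, 6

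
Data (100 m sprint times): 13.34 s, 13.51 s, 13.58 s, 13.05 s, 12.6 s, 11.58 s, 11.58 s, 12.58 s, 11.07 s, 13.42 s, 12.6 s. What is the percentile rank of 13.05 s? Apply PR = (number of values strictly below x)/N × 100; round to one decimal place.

N = 11.
Strictly below 13.05: 6. Equal to 13.05: 1.
PR = 6/11 × 100 = 54.5

54.5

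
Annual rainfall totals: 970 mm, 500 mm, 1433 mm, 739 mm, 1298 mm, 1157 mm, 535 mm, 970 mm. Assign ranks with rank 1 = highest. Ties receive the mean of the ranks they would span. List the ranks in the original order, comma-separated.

Sorted (descending): 1433, 1298, 1157, 970, 970, 739, 535, 500
The 2 values of 970 occupy positions 4–5 → average rank (4+5)/2 = 4.5.

4.5, 8, 1, 6, 2, 3, 7, 4.5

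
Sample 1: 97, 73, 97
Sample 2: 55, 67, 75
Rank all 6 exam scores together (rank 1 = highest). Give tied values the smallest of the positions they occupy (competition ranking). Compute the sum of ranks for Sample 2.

Sorted (descending): 97, 97, 75, 73, 67, 55
The 2 values of 97 occupy positions 1–2 → each gets rank 1.
Sample 2 values → pooled ranks: 55→6, 67→5, 75→3
Rank sum = 6 + 5 + 3 = 14

14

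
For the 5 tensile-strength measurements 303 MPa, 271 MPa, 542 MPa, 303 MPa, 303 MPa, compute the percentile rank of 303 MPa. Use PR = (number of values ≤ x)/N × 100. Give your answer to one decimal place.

80.0

N = 5.
Strictly below 303: 1. Equal to 303: 3.
PR = 4/5 × 100 = 80.0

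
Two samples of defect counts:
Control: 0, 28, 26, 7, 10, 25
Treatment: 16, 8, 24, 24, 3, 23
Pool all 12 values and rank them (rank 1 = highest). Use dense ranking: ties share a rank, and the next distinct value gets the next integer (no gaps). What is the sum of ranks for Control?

33

Sorted (descending): 28, 26, 25, 24, 24, 23, 16, 10, 8, 7, 3, 0
The 2 values of 24 share dense rank 4.
Remaining distinct values take the next consecutive integers.
Control values → pooled ranks: 0→11, 28→1, 26→2, 7→9, 10→7, 25→3
Rank sum = 11 + 1 + 2 + 9 + 7 + 3 = 33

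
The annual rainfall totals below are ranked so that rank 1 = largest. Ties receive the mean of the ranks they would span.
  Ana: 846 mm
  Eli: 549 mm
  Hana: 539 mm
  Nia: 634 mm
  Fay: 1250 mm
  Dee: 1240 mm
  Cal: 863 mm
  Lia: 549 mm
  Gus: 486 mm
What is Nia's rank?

5

Sorted (descending): 1250, 1240, 863, 846, 634, 549, 549, 539, 486
The 2 values of 549 occupy positions 6–7 → average rank (6+7)/2 = 6.5.
Nia has value 634 mm → rank 5.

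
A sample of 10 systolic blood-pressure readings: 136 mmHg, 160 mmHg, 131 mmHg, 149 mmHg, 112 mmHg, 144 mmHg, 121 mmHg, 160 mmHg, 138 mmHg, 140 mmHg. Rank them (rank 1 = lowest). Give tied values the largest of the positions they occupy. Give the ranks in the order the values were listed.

4, 10, 3, 8, 1, 7, 2, 10, 5, 6

Sorted (ascending): 112, 121, 131, 136, 138, 140, 144, 149, 160, 160
The 2 values of 160 occupy positions 9–10 → each gets rank 10.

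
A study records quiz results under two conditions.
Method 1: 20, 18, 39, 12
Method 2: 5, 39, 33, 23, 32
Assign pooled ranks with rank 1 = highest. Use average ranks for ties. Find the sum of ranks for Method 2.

Sorted (descending): 39, 39, 33, 32, 23, 20, 18, 12, 5
The 2 values of 39 occupy positions 1–2 → average rank (1+2)/2 = 1.5.
Method 2 values → pooled ranks: 5→9, 39→1.5, 33→3, 23→5, 32→4
Rank sum = 9 + 1.5 + 3 + 5 + 4 = 22.5

22.5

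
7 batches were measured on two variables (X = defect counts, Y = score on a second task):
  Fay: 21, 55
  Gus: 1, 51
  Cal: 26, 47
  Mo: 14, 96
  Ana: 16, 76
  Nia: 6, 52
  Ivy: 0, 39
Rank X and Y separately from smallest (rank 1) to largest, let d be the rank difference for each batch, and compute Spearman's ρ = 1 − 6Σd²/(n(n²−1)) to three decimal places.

0.321

Ranks of variable 1: 6, 2, 7, 4, 5, 3, 1
Ranks of variable 2: 5, 3, 2, 7, 6, 4, 1
d = r₁ − r₂: 1, -1, 5, -3, -1, -1, 0
d²: 1, 1, 25, 9, 1, 1, 0; Σd² = 38
ρ = 1 − 6·38/(7·48) = 1 − 228/336 = 0.321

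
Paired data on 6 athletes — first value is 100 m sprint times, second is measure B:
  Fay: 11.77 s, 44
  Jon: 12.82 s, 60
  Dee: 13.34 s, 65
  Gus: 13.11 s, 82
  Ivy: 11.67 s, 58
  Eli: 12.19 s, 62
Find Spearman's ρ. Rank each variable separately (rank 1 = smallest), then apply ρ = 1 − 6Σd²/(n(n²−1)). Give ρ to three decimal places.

Ranks of variable 1: 2, 4, 6, 5, 1, 3
Ranks of variable 2: 1, 3, 5, 6, 2, 4
d = r₁ − r₂: 1, 1, 1, -1, -1, -1
d²: 1, 1, 1, 1, 1, 1; Σd² = 6
ρ = 1 − 6·6/(6·35) = 1 − 36/210 = 0.829

0.829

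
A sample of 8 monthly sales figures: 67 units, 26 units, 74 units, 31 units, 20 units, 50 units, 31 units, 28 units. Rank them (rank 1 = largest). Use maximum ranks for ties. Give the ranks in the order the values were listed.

2, 7, 1, 5, 8, 3, 5, 6

Sorted (descending): 74, 67, 50, 31, 31, 28, 26, 20
The 2 values of 31 occupy positions 4–5 → each gets rank 5.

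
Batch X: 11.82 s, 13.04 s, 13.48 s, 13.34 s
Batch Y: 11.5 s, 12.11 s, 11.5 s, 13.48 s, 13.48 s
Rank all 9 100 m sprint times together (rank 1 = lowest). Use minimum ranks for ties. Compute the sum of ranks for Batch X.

Sorted (ascending): 11.5, 11.5, 11.82, 12.11, 13.04, 13.34, 13.48, 13.48, 13.48
The 2 values of 11.5 occupy positions 1–2 → each gets rank 1.
The 3 values of 13.48 occupy positions 7–9 → each gets rank 7.
Batch X values → pooled ranks: 11.82→3, 13.04→5, 13.48→7, 13.34→6
Rank sum = 3 + 5 + 7 + 6 = 21

21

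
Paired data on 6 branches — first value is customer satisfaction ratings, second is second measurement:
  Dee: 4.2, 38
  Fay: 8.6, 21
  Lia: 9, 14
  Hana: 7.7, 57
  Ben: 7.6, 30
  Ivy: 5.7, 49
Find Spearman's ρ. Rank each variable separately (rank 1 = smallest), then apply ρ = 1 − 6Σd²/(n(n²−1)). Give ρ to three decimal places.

-0.600

Ranks of variable 1: 1, 5, 6, 4, 3, 2
Ranks of variable 2: 4, 2, 1, 6, 3, 5
d = r₁ − r₂: -3, 3, 5, -2, 0, -3
d²: 9, 9, 25, 4, 0, 9; Σd² = 56
ρ = 1 − 6·56/(6·35) = 1 − 336/210 = -0.600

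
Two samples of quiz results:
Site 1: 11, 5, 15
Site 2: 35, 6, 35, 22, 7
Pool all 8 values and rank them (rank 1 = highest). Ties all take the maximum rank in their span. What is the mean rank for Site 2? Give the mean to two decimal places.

4.00

Sorted (descending): 35, 35, 22, 15, 11, 7, 6, 5
The 2 values of 35 occupy positions 1–2 → each gets rank 2.
Site 2 values → pooled ranks: 35→2, 6→7, 35→2, 22→3, 7→6
Mean rank = (2 + 7 + 2 + 3 + 6) / 5 = 4.00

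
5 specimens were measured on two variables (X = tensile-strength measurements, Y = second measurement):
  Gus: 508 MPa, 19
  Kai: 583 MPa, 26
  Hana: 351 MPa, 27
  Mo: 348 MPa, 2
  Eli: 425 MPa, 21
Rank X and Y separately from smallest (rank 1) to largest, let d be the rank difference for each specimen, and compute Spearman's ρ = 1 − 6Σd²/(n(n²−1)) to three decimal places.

0.300

Ranks of variable 1: 4, 5, 2, 1, 3
Ranks of variable 2: 2, 4, 5, 1, 3
d = r₁ − r₂: 2, 1, -3, 0, 0
d²: 4, 1, 9, 0, 0; Σd² = 14
ρ = 1 − 6·14/(5·24) = 1 − 84/120 = 0.300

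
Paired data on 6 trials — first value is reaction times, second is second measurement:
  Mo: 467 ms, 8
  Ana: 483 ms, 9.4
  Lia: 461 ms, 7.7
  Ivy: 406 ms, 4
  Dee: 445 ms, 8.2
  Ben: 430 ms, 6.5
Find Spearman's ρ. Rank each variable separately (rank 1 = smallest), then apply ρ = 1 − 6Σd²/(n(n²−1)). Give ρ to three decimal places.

0.829

Ranks of variable 1: 5, 6, 4, 1, 3, 2
Ranks of variable 2: 4, 6, 3, 1, 5, 2
d = r₁ − r₂: 1, 0, 1, 0, -2, 0
d²: 1, 0, 1, 0, 4, 0; Σd² = 6
ρ = 1 − 6·6/(6·35) = 1 − 36/210 = 0.829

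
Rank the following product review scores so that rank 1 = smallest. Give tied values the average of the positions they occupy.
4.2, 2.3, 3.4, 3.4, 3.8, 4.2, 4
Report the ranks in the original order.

6.5, 1, 2.5, 2.5, 4, 6.5, 5

Sorted (ascending): 2.3, 3.4, 3.4, 3.8, 4, 4.2, 4.2
The 2 values of 3.4 occupy positions 2–3 → average rank (2+3)/2 = 2.5.
The 2 values of 4.2 occupy positions 6–7 → average rank (6+7)/2 = 6.5.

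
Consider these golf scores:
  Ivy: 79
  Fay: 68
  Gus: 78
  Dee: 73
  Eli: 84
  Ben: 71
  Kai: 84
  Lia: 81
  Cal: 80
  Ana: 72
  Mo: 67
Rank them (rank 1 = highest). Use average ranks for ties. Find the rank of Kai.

1.5

Sorted (descending): 84, 84, 81, 80, 79, 78, 73, 72, 71, 68, 67
The 2 values of 84 occupy positions 1–2 → average rank (1+2)/2 = 1.5.
Kai has value 84 → rank 1.5.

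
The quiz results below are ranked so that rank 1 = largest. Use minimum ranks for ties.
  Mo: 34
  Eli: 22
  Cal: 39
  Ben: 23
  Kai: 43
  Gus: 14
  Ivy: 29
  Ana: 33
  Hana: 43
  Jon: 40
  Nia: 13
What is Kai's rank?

1

Sorted (descending): 43, 43, 40, 39, 34, 33, 29, 23, 22, 14, 13
The 2 values of 43 occupy positions 1–2 → each gets rank 1.
Kai has value 43 → rank 1.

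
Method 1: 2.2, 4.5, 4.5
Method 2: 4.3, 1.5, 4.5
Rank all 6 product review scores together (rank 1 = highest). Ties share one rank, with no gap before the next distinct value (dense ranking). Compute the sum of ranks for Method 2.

7

Sorted (descending): 4.5, 4.5, 4.5, 4.3, 2.2, 1.5
The 3 values of 4.5 share dense rank 1.
Remaining distinct values take the next consecutive integers.
Method 2 values → pooled ranks: 4.3→2, 1.5→4, 4.5→1
Rank sum = 2 + 4 + 1 = 7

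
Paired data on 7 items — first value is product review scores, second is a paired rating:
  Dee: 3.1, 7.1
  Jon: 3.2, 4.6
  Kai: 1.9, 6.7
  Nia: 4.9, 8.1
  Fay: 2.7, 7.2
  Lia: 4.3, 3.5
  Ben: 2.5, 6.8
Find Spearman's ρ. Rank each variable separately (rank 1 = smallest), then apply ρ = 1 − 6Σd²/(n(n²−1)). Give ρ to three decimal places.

Ranks of variable 1: 4, 5, 1, 7, 3, 6, 2
Ranks of variable 2: 5, 2, 3, 7, 6, 1, 4
d = r₁ − r₂: -1, 3, -2, 0, -3, 5, -2
d²: 1, 9, 4, 0, 9, 25, 4; Σd² = 52
ρ = 1 − 6·52/(7·48) = 1 − 312/336 = 0.071

0.071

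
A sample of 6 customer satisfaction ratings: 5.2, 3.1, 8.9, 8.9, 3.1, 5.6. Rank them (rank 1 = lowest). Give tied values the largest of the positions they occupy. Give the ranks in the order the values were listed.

3, 2, 6, 6, 2, 4

Sorted (ascending): 3.1, 3.1, 5.2, 5.6, 8.9, 8.9
The 2 values of 3.1 occupy positions 1–2 → each gets rank 2.
The 2 values of 8.9 occupy positions 5–6 → each gets rank 6.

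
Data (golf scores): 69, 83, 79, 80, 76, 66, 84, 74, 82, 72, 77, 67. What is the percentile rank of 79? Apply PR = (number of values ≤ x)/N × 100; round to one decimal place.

66.7

N = 12.
Strictly below 79: 7. Equal to 79: 1.
PR = 8/12 × 100 = 66.7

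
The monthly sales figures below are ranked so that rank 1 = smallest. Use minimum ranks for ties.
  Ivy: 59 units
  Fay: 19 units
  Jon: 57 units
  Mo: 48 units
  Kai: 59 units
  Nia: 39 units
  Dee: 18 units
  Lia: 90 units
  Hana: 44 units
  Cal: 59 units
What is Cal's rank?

7

Sorted (ascending): 18, 19, 39, 44, 48, 57, 59, 59, 59, 90
The 3 values of 59 occupy positions 7–9 → each gets rank 7.
Cal has value 59 units → rank 7.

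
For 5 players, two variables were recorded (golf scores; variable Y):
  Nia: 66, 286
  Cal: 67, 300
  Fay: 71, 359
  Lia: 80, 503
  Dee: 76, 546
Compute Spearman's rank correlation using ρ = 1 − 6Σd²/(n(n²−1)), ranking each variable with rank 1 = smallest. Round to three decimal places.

Ranks of variable 1: 1, 2, 3, 5, 4
Ranks of variable 2: 1, 2, 3, 4, 5
d = r₁ − r₂: 0, 0, 0, 1, -1
d²: 0, 0, 0, 1, 1; Σd² = 2
ρ = 1 − 6·2/(5·24) = 1 − 12/120 = 0.900

0.900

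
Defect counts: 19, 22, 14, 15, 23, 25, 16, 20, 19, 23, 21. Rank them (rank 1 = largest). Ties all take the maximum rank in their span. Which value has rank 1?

Sorted (descending): 25, 23, 23, 22, 21, 20, 19, 19, 16, 15, 14
The 2 values of 23 occupy positions 2–3 → each gets rank 3.
The 2 values of 19 occupy positions 7–8 → each gets rank 8.
Rank 1 → value 25.

25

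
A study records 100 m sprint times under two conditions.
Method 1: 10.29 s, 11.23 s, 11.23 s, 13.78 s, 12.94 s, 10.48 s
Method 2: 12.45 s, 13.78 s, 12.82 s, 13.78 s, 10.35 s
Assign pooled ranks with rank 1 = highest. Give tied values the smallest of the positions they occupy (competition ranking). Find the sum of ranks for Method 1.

39

Sorted (descending): 13.78, 13.78, 13.78, 12.94, 12.82, 12.45, 11.23, 11.23, 10.48, 10.35, 10.29
The 3 values of 13.78 occupy positions 1–3 → each gets rank 1.
The 2 values of 11.23 occupy positions 7–8 → each gets rank 7.
Method 1 values → pooled ranks: 10.29→11, 11.23→7, 11.23→7, 13.78→1, 12.94→4, 10.48→9
Rank sum = 11 + 7 + 7 + 1 + 4 + 9 = 39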